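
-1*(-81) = 81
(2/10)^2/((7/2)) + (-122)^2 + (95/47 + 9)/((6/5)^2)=2204711017/148050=14891.67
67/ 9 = 7.44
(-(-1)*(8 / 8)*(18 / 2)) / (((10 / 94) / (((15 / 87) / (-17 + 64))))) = 9 / 29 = 0.31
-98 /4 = -49 /2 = -24.50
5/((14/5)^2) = 125/196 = 0.64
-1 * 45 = -45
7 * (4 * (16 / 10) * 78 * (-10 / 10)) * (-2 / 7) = 4992 / 5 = 998.40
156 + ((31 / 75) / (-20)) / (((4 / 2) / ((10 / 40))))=1871969 / 12000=156.00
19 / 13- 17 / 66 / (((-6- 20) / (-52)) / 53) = -11086 / 429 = -25.84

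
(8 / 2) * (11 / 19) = 44 / 19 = 2.32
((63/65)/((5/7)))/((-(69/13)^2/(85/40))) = -10829/105800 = -0.10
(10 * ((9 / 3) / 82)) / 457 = 15 / 18737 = 0.00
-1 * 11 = -11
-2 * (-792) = 1584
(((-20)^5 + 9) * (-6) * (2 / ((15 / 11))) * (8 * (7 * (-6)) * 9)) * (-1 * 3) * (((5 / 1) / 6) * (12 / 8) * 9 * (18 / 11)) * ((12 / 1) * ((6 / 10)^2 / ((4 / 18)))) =91424600979586.56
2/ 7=0.29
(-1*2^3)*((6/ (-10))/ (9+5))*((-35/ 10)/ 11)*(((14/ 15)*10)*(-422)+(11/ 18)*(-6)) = 23654/ 55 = 430.07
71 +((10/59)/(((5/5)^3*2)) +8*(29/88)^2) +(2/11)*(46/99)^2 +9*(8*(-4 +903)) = 3297463755281/50886792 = 64799.99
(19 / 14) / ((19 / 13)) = 13 / 14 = 0.93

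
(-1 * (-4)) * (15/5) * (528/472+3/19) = 17172/1121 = 15.32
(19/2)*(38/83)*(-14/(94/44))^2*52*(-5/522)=-4451967520/47853567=-93.03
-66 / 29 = -2.28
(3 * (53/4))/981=53/1308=0.04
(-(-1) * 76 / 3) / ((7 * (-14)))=-38 / 147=-0.26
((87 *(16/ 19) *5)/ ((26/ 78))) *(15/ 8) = 39150/ 19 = 2060.53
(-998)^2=996004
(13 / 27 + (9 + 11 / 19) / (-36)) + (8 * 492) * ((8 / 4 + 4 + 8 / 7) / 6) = 33654347 / 7182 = 4685.93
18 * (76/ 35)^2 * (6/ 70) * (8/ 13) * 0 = 0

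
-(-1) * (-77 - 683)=-760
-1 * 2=-2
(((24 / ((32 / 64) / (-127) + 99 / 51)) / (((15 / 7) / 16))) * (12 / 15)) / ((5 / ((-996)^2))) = 2193164845056 / 149375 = 14682275.11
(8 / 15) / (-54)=-4 / 405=-0.01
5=5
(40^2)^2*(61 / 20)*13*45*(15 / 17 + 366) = 28488620160000 / 17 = 1675801185882.35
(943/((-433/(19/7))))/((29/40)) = -716680/87899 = -8.15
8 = 8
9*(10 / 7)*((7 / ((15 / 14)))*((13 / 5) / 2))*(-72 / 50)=-19656 / 125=-157.25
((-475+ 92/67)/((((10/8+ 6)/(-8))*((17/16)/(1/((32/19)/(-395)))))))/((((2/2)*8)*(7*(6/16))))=-3810498640/693651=-5493.39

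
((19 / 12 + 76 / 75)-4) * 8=-842 / 75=-11.23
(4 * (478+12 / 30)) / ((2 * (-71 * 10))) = -2392 / 1775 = -1.35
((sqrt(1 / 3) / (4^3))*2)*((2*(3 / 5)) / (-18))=-sqrt(3) / 1440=-0.00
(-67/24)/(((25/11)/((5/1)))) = -737/120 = -6.14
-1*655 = -655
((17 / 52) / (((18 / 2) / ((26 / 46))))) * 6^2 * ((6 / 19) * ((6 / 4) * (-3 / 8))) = -459 / 3496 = -0.13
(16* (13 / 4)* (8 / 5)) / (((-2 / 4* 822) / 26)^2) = 281216 / 844605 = 0.33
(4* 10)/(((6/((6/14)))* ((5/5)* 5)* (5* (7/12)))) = 48/245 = 0.20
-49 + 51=2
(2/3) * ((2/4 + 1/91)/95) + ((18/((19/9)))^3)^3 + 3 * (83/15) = 34966048676575587007218/146822902489445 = 238151188.16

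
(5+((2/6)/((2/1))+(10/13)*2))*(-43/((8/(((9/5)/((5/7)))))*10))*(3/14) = -202401/104000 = -1.95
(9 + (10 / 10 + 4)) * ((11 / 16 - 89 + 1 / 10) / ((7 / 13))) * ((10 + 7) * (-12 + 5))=10917179 / 40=272929.48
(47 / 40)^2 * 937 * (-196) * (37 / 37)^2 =-101421817 / 400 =-253554.54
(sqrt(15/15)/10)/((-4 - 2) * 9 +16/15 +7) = -3/1378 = -0.00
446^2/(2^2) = 49729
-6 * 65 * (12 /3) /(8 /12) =-2340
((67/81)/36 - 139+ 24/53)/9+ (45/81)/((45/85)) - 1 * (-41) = 26.66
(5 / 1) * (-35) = -175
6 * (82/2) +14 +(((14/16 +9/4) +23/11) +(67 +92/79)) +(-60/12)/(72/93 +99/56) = 10167494633/30679176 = 331.41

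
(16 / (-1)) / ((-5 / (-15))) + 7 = -41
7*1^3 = 7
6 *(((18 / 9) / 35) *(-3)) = -36 / 35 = -1.03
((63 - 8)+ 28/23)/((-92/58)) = -37497/1058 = -35.44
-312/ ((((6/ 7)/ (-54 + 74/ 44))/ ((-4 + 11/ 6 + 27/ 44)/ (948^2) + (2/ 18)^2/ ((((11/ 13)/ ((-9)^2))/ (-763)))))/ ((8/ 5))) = -11204243217846497/ 407786940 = -27475728.42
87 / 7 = 12.43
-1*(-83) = 83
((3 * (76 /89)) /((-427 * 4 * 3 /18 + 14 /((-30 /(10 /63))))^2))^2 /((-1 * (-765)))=191850201 /147005117988726703360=0.00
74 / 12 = 37 / 6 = 6.17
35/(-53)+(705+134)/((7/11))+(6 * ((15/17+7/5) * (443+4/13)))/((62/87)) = 7353304926/747565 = 9836.34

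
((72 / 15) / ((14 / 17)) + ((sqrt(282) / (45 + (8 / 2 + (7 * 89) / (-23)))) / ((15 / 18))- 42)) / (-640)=633 / 11200- 23 * sqrt(282) / 268800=0.06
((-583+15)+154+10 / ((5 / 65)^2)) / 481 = 1276 / 481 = 2.65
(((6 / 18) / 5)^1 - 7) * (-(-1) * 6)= -41.60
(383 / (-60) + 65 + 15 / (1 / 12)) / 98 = 14317 / 5880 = 2.43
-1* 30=-30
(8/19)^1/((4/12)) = 24/19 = 1.26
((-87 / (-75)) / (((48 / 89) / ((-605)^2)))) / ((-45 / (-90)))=37788421 / 24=1574517.54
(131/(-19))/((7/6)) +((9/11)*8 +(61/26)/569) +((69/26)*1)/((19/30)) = 104540573/21643622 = 4.83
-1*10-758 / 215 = -2908 / 215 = -13.53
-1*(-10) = 10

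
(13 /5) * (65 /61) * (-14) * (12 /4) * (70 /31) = -496860 /1891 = -262.75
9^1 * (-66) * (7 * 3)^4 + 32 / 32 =-115521713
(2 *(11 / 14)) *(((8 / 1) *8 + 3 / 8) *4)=5665 / 14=404.64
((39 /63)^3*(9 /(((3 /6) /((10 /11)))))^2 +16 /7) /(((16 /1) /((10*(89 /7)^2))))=13521463840 /2033647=6648.87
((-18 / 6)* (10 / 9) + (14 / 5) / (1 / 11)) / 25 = 412 / 375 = 1.10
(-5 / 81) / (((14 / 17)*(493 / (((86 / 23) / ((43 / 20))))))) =-100 / 378189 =-0.00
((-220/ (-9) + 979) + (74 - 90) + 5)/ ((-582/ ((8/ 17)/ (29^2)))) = -0.00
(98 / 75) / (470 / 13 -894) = -637 / 418200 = -0.00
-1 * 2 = -2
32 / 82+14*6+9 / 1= 3829 / 41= 93.39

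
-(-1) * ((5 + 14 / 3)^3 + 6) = 24551 / 27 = 909.30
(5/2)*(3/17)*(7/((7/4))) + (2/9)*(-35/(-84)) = 1.86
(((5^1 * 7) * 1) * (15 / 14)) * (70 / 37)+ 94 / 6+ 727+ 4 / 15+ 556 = 760283 / 555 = 1369.88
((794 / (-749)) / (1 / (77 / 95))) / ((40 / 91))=-397397 / 203300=-1.95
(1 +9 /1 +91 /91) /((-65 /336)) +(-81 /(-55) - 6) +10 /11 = -43243 /715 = -60.48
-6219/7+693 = -195.43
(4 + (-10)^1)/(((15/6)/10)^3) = -384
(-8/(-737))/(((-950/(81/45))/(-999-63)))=38232/1750375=0.02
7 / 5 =1.40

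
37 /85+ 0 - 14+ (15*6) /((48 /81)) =94051 /680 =138.31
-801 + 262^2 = 67843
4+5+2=11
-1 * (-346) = 346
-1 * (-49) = 49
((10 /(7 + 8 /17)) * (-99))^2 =283248900 /16129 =17561.47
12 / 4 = 3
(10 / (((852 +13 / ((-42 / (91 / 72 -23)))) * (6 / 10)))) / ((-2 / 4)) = -100800 / 2596793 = -0.04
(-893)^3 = -712121957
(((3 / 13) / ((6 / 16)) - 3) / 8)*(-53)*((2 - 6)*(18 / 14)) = -14787 / 182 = -81.25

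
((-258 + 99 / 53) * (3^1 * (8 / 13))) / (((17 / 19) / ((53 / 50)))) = -123804 / 221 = -560.20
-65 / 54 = -1.20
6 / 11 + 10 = 116 / 11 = 10.55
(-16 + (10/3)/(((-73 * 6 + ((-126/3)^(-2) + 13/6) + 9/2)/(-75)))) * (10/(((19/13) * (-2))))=762640840/14456549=52.75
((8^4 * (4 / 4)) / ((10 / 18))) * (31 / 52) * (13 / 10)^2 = 928512 / 125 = 7428.10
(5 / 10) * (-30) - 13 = -28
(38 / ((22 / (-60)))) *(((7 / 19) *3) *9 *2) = -22680 / 11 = -2061.82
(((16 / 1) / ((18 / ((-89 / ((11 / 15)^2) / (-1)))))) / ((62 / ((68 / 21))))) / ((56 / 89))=6732850 / 551397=12.21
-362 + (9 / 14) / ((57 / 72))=-48038 / 133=-361.19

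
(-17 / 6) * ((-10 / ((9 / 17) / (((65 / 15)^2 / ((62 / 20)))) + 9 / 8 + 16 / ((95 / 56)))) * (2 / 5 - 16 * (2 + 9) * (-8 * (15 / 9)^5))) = 163327911982352 / 3388525407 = 48200.29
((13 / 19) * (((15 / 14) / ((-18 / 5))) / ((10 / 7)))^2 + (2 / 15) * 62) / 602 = 453977 / 32941440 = 0.01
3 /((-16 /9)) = -27 /16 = -1.69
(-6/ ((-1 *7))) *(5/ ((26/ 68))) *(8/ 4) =2040/ 91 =22.42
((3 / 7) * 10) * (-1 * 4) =-120 / 7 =-17.14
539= 539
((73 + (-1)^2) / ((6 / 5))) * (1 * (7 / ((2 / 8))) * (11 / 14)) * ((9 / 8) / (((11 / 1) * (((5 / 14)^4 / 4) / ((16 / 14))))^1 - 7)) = -89344640 / 407479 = -219.26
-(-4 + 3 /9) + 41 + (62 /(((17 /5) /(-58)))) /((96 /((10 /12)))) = 86869 /2448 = 35.49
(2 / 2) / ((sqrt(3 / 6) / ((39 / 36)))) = 13 * sqrt(2) / 12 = 1.53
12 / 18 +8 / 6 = 2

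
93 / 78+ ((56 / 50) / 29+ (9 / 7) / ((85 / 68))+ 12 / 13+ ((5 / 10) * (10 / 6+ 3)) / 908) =572421467 / 179715900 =3.19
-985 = -985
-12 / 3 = -4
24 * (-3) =-72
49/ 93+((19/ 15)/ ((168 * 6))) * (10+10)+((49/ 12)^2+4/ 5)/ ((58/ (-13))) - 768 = -20970129763/ 27185760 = -771.36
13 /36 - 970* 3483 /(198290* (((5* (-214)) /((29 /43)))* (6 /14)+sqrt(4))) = 9486329239 /24560516664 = 0.39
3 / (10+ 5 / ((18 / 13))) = 54 / 245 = 0.22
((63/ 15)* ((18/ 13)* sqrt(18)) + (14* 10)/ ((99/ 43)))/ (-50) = -602/ 495 - 567* sqrt(2)/ 1625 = -1.71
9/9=1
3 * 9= 27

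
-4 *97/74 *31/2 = -3007/37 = -81.27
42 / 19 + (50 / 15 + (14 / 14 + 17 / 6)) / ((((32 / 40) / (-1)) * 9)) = 4987 / 4104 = 1.22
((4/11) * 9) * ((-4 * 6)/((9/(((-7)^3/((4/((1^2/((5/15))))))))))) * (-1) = -24696/11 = -2245.09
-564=-564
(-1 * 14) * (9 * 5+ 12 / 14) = -642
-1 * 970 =-970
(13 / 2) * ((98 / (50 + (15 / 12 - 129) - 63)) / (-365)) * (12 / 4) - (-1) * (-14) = -13.96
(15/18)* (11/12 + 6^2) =2215/72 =30.76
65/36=1.81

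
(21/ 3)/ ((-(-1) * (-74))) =-7/ 74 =-0.09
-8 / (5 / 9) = -72 / 5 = -14.40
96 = 96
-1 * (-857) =857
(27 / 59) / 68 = 27 / 4012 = 0.01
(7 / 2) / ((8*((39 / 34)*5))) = 119 / 1560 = 0.08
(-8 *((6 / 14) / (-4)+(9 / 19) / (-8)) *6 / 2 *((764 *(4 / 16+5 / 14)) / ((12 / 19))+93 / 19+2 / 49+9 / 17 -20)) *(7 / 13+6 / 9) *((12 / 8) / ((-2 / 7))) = -1137434583399 / 62548304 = -18184.90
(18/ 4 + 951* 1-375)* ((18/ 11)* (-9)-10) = -157896/ 11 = -14354.18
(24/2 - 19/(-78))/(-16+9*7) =955/3666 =0.26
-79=-79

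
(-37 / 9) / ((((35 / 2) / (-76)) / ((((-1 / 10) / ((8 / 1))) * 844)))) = -188.36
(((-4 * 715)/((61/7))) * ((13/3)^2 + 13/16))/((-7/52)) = 26221195/549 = 47761.74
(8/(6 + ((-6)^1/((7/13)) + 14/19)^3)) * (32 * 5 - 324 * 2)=4592347424/1318437641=3.48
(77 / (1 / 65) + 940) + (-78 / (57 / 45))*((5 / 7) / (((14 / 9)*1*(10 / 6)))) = 5519000 / 931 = 5928.03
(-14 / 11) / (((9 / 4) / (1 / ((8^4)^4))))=-7 / 3483252836794368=-0.00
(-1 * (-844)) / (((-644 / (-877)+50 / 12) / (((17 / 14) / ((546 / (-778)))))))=-287933132 / 966329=-297.97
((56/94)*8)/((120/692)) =19376/705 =27.48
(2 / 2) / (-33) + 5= 4.97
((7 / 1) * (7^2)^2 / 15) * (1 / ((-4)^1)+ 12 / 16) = 16807 / 30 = 560.23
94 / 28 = 47 / 14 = 3.36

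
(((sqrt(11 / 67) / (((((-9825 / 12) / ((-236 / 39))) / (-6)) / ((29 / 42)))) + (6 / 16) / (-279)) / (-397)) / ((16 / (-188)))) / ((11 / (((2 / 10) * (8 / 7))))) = -2573344 * sqrt(737) / 9155877856125 - 47 / 56858340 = -0.00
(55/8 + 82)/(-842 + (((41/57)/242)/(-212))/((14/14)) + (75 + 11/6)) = -259899651/2237598349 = -0.12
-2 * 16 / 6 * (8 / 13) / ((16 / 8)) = -64 / 39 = -1.64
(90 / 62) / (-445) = -9 / 2759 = -0.00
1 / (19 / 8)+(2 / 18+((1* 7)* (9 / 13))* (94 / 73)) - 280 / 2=-21620039 / 162279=-133.23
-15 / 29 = -0.52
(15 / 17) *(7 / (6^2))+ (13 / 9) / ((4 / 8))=1873 / 612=3.06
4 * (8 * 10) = 320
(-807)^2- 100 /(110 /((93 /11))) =78800199 /121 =651241.31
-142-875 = -1017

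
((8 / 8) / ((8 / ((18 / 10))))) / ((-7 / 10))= -9 / 28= -0.32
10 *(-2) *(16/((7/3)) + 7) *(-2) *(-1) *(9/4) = -1247.14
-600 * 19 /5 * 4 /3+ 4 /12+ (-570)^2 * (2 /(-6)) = -334019 /3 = -111339.67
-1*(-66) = 66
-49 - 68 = -117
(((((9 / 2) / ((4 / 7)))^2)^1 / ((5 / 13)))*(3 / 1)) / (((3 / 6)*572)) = 11907 / 7040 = 1.69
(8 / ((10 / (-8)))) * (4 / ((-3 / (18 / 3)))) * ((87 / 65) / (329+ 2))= 22272 / 107575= 0.21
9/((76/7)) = 63/76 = 0.83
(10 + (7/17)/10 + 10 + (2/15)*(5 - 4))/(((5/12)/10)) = 41156/85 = 484.19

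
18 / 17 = 1.06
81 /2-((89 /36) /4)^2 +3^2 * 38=7923599 /20736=382.12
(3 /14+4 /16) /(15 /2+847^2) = 13 /20087662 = 0.00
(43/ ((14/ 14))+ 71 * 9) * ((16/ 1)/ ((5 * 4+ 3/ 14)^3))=1.32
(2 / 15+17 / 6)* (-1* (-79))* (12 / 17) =14062 / 85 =165.44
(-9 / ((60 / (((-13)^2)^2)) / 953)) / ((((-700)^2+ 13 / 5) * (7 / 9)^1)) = -244967697 / 22866788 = -10.71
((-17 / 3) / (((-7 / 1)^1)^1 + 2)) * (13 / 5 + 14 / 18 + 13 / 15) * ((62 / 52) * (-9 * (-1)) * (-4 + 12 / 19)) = -3221024 / 18525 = -173.87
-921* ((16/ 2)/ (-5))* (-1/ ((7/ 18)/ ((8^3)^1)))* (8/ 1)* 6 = -3259367424/ 35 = -93124783.54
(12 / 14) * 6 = 36 / 7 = 5.14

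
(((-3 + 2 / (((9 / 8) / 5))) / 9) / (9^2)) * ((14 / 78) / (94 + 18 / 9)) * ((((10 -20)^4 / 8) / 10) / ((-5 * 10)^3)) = -371 / 24564384000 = -0.00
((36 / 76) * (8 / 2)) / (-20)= -9 / 95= -0.09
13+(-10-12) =-9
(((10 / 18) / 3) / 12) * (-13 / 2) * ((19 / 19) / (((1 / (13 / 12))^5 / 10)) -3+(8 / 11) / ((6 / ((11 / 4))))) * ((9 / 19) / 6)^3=-99104785 / 163846914048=-0.00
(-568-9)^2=332929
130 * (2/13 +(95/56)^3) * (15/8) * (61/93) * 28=17533088175/777728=22543.98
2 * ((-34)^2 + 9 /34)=39313 /17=2312.53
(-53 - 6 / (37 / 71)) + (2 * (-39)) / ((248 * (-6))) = -591495 / 9176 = -64.46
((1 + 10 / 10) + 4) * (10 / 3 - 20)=-100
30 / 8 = 15 / 4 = 3.75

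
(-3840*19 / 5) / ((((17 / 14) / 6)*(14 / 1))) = -87552 / 17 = -5150.12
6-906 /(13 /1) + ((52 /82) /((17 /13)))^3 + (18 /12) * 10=-213837428473 /4401915349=-48.58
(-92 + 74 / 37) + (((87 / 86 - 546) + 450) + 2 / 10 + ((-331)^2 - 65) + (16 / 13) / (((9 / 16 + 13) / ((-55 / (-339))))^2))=3306704457569927137 / 30250368676710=109311.21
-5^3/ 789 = -0.16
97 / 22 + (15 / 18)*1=173 / 33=5.24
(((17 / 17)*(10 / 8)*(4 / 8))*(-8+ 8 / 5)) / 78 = -2 / 39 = -0.05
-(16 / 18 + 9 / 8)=-145 / 72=-2.01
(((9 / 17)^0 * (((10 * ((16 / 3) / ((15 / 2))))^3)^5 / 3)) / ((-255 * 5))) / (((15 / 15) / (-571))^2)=-403619208348644670208385361117184 / 787533580262032425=-512510473793828.97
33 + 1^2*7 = 40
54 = 54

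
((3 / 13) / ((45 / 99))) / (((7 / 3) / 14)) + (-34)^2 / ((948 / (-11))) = -159709 / 15405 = -10.37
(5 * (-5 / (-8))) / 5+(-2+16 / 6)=31 / 24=1.29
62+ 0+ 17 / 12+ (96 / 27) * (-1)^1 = 2155 / 36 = 59.86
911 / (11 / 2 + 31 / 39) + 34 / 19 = 1366796 / 9329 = 146.51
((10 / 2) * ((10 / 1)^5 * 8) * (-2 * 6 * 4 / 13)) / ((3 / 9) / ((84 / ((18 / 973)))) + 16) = -871808000000 / 944463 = -923072.69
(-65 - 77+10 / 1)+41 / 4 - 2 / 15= -7313 / 60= -121.88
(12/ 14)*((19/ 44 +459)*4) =121290/ 77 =1575.19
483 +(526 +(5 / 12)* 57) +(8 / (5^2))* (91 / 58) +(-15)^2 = 3648931 / 2900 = 1258.25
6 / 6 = 1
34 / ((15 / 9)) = 102 / 5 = 20.40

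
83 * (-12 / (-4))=249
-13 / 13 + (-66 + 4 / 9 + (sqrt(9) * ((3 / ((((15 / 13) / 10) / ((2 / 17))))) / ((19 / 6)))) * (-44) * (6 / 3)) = -934789 / 2907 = -321.56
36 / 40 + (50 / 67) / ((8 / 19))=3581 / 1340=2.67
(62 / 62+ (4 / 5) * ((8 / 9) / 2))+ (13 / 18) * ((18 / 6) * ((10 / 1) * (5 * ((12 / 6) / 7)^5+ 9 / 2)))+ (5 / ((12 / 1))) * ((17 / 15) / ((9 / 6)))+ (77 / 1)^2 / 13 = 16383816413 / 29496285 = 555.45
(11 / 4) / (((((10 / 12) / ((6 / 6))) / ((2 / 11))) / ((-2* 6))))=-36 / 5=-7.20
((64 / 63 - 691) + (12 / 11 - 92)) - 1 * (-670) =-76849 / 693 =-110.89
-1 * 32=-32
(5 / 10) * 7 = 7 / 2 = 3.50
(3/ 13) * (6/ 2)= 9/ 13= 0.69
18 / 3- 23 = -17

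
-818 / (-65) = 818 / 65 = 12.58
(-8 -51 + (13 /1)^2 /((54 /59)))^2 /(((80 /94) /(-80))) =-2163702575 /1458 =-1484020.97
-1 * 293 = -293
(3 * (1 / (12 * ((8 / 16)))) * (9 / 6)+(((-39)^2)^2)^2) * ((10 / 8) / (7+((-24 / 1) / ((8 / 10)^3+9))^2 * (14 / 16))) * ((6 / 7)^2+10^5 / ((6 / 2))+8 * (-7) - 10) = 123340080160390902272715835 / 6966250424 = 17705375582747052.60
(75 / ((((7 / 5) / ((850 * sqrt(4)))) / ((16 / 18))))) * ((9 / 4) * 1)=1275000 / 7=182142.86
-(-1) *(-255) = -255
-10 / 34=-5 / 17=-0.29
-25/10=-5/2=-2.50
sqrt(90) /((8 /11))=33 * sqrt(10) /8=13.04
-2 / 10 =-1 / 5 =-0.20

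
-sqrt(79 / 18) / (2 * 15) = -sqrt(158) / 180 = -0.07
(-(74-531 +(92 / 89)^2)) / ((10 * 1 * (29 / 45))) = 32502897 / 459418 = 70.75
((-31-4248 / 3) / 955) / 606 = -1447 / 578730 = -0.00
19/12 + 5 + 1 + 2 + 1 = 127/12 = 10.58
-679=-679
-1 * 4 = -4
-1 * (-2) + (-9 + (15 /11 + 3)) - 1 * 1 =-40 /11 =-3.64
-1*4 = -4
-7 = -7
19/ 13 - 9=-7.54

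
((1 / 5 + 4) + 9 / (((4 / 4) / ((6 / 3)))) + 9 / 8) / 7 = 3.33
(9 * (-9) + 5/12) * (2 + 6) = -1934/3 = -644.67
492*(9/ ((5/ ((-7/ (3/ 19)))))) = -196308/ 5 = -39261.60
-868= -868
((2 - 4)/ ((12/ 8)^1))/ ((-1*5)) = 4/ 15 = 0.27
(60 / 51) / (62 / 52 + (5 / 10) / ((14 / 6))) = 455 / 544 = 0.84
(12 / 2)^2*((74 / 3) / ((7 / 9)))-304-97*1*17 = -5679 / 7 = -811.29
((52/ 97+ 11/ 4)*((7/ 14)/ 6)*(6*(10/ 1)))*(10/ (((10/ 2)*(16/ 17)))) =108375/ 3104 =34.91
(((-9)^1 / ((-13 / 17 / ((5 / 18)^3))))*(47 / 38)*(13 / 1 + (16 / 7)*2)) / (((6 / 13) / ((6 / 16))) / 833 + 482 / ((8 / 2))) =0.05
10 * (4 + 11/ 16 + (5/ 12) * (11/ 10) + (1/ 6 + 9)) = 1145/ 8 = 143.12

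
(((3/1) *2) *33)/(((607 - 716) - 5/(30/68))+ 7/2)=-1188/701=-1.69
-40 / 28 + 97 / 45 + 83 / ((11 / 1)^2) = 53854 / 38115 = 1.41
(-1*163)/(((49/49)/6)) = -978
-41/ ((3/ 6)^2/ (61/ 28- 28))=29643/ 7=4234.71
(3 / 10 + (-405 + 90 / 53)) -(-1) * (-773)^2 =316476779 / 530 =597126.00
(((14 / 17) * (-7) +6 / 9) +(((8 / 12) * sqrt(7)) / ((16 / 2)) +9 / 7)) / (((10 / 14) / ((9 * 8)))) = -32664 / 85 +42 * sqrt(7) / 5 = -362.06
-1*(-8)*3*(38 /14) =65.14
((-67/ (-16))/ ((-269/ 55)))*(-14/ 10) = 5159/ 4304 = 1.20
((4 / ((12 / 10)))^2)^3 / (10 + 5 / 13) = 2600000 / 19683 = 132.09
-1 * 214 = -214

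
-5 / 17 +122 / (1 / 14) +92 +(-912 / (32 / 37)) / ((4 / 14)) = -128591 / 68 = -1891.04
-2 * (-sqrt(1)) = 2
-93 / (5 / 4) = -372 / 5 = -74.40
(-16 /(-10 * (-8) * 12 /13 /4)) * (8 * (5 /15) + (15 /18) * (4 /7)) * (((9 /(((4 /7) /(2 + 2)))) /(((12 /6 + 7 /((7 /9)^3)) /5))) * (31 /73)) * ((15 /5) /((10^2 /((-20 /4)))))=1954953 /603710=3.24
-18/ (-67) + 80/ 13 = 5594/ 871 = 6.42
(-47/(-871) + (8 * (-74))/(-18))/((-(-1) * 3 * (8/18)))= 258239/10452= 24.71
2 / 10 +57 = 286 / 5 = 57.20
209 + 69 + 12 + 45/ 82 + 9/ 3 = 24071/ 82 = 293.55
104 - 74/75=7726/75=103.01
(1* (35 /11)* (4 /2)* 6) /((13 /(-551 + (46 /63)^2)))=-43696060 /27027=-1616.76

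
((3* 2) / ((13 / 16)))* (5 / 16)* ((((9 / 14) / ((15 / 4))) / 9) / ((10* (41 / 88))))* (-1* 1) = -176 / 18655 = -0.01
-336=-336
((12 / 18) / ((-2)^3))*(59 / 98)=-59 / 1176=-0.05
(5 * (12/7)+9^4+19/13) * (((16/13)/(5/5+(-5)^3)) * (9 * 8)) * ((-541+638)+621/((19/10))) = -1386836378496/696787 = -1990330.44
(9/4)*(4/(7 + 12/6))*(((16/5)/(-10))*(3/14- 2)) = 4/7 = 0.57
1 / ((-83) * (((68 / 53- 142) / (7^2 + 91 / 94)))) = 22631 / 5289756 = 0.00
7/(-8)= -7/8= -0.88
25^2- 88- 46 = 491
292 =292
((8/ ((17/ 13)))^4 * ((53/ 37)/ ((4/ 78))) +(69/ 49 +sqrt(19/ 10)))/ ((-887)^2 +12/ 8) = sqrt(190)/ 7867705 +11849104911474/ 238271200481993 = 0.05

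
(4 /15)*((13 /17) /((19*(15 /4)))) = 208 /72675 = 0.00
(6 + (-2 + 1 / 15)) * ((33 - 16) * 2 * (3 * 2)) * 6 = 24888 / 5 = 4977.60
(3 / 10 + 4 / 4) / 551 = 13 / 5510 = 0.00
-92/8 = -23/2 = -11.50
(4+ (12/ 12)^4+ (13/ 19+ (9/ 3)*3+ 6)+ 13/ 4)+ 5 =2199/ 76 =28.93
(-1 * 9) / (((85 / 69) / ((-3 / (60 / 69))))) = 42849 / 1700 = 25.21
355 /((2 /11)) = 1952.50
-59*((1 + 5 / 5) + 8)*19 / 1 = -11210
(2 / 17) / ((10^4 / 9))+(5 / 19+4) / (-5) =-0.85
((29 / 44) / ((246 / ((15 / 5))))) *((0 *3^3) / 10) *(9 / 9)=0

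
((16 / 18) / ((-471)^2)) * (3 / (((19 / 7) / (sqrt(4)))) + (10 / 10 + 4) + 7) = 80 / 1404993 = 0.00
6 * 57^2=19494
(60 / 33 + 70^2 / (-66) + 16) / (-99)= 1862 / 3267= 0.57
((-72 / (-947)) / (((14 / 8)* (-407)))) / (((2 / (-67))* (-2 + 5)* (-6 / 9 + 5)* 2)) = 4824 / 35074039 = 0.00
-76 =-76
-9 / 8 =-1.12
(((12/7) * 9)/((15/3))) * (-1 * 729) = -78732/35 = -2249.49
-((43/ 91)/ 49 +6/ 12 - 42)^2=-136908140121/ 79530724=-1721.45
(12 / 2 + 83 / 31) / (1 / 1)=269 / 31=8.68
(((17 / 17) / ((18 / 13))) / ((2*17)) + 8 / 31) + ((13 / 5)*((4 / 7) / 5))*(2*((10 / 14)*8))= 17082959 / 4648140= 3.68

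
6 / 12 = 1 / 2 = 0.50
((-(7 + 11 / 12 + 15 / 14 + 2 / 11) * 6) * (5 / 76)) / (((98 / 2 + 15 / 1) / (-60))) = 635475 / 187264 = 3.39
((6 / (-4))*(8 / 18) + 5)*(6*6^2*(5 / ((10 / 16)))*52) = 389376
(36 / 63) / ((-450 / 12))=-8 / 525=-0.02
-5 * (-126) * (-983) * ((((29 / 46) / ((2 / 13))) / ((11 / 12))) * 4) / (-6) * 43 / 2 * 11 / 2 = 5019655095 / 23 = 218245873.70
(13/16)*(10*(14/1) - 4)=221/2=110.50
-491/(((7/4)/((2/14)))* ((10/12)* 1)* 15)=-3928/1225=-3.21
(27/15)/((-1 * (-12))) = 3/20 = 0.15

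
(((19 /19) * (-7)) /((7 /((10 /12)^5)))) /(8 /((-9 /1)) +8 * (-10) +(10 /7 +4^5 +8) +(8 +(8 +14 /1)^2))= -21875 /78629184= -0.00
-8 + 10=2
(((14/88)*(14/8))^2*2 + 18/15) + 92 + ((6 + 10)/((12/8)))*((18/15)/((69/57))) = 185109907/1781120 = 103.93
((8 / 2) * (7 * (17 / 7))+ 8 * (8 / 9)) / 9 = 676 / 81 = 8.35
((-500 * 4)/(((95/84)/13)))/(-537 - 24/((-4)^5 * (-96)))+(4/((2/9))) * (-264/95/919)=8210612940144/192031974665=42.76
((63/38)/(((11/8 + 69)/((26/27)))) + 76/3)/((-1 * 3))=-813700/96273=-8.45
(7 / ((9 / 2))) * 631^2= 619361.56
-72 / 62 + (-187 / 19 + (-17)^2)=163740 / 589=278.00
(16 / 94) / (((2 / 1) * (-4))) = -0.02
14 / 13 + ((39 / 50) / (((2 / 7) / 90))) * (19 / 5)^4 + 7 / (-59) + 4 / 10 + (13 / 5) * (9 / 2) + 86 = 123033630612 / 2396875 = 51330.85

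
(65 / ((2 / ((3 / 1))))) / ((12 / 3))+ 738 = 6099 / 8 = 762.38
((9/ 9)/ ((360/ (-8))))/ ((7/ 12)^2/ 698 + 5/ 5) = -11168/ 502805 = -0.02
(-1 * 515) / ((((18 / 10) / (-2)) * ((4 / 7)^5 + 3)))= 17311210 / 92601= 186.94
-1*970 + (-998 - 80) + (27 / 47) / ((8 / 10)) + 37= -377933 / 188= -2010.28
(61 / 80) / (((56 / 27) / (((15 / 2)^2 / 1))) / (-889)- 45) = -9412605 / 555498512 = -0.02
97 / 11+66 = 823 / 11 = 74.82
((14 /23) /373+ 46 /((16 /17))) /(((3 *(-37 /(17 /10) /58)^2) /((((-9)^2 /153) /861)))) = 47959300797 /674142967400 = 0.07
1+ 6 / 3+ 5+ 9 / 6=19 / 2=9.50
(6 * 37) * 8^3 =113664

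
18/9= 2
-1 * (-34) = 34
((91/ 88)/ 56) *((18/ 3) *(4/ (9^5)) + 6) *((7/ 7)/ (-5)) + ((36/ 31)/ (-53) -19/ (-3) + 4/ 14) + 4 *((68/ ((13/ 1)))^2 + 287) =85109842912750339/ 67332736991520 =1264.02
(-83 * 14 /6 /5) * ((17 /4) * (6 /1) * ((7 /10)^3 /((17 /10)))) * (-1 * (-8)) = -199283 /125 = -1594.26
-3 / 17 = -0.18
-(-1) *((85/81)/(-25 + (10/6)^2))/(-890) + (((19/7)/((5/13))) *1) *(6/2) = 47483399/2242800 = 21.17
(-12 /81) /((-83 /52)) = 208 /2241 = 0.09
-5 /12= -0.42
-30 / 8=-15 / 4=-3.75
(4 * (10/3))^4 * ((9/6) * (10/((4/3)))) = 3200000/9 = 355555.56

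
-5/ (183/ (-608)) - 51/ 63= 20243/ 1281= 15.80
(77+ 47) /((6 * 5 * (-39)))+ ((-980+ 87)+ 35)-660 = -888092 /585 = -1518.11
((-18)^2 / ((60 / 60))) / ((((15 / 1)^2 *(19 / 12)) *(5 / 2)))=864 / 2375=0.36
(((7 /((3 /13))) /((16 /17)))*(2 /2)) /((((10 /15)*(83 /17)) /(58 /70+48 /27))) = 3084497 /119520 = 25.81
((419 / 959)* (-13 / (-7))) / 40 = 5447 / 268520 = 0.02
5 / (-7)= -5 / 7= -0.71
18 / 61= 0.30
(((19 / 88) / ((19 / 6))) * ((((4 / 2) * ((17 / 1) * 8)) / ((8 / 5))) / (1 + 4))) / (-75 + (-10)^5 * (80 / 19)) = -969 / 176031350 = -0.00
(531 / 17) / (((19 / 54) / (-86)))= -2465964 / 323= -7634.56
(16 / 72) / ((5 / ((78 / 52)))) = 1 / 15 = 0.07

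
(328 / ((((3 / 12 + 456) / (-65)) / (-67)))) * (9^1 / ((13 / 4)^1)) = 3164544 / 365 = 8669.98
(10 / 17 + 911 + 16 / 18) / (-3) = -139609 / 459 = -304.16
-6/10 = -3/5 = -0.60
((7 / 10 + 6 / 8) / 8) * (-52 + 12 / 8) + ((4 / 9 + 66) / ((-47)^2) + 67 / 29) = -1256913941 / 184495680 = -6.81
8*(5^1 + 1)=48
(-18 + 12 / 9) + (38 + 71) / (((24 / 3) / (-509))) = -6951.79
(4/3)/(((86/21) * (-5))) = -14/215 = -0.07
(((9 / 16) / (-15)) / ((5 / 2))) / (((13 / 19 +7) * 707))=-57 / 20644400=-0.00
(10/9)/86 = 5/387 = 0.01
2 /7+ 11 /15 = 107 /105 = 1.02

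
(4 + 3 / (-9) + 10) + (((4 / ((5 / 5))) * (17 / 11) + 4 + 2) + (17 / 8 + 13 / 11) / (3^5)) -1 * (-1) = 191473 / 7128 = 26.86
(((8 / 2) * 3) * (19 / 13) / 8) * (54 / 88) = 1539 / 1144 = 1.35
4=4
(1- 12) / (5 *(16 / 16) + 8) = -11 / 13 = -0.85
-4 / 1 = -4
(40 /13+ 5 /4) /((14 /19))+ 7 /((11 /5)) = 72505 /8008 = 9.05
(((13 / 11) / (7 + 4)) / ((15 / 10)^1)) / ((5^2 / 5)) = 26 / 1815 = 0.01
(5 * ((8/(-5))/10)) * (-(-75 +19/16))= -59.05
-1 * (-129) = 129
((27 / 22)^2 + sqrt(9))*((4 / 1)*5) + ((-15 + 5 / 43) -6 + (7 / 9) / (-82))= 265833245 / 3839814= 69.23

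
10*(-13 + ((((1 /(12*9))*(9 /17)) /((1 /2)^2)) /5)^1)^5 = -799452225952003648 /215640781875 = -3707333.18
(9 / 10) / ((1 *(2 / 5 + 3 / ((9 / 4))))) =27 / 52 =0.52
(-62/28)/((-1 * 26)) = 31/364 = 0.09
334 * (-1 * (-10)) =3340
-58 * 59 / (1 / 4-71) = 13688 / 283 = 48.37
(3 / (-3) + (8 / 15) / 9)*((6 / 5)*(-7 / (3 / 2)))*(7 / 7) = 3556 / 675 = 5.27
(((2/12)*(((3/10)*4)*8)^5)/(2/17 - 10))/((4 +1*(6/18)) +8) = -90243072/809375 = -111.50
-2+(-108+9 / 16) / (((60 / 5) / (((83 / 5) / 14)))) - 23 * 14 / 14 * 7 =-777799 / 4480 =-173.62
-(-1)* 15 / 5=3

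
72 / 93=24 / 31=0.77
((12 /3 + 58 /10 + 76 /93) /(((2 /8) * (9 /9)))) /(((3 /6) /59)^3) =32446595936 /465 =69777625.67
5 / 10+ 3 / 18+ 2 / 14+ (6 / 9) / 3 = 65 / 63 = 1.03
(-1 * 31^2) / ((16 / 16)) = -961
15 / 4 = 3.75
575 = 575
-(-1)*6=6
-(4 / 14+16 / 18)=-74 / 63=-1.17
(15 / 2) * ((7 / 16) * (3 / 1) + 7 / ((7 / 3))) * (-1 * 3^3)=-27945 / 32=-873.28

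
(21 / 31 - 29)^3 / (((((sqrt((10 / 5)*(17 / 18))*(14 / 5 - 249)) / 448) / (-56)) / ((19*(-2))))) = 9678865267384320*sqrt(17) / 623436257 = 64011329.76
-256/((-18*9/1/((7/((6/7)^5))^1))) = 470596/19683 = 23.91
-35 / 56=-5 / 8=-0.62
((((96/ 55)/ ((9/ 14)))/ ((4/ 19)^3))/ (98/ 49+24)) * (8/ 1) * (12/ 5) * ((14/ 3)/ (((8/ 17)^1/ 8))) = 182833504/ 10725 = 17047.41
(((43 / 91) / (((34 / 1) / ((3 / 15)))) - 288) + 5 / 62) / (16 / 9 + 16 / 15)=-155335671 / 1534624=-101.22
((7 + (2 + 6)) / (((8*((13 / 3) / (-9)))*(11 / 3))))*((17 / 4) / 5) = -0.90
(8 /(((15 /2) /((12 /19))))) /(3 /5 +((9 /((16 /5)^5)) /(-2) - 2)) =-134217728 /281593091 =-0.48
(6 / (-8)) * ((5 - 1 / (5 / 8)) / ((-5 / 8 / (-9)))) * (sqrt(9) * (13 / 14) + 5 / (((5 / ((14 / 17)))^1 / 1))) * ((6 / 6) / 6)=-7731 / 350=-22.09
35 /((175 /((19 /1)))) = 19 /5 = 3.80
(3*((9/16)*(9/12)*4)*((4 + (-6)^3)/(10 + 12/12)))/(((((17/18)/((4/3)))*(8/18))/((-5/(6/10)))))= 965925/374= 2582.69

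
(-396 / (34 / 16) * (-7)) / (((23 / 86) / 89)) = 169735104 / 391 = 434105.13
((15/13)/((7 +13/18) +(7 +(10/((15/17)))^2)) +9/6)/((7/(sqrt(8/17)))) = 33681 * sqrt(34)/1328873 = 0.15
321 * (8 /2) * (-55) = -70620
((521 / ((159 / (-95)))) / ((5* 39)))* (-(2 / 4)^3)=9899 / 49608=0.20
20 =20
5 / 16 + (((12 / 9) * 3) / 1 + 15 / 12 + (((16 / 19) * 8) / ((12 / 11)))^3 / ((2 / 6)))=703321387 / 987696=712.08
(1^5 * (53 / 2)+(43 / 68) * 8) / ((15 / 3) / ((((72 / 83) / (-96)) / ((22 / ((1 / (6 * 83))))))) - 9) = -0.00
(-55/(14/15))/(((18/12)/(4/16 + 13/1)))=-14575/28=-520.54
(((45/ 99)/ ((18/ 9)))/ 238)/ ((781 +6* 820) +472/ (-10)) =25/ 148016484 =0.00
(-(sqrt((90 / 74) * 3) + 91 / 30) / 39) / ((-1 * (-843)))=-7 / 75870 - sqrt(555) / 405483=-0.00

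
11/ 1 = 11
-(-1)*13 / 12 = 13 / 12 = 1.08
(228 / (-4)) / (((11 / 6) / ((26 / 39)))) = -228 / 11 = -20.73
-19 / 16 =-1.19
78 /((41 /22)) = 1716 /41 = 41.85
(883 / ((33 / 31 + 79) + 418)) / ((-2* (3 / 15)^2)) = -136865 / 6176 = -22.16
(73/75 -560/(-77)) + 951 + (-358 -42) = 461378/825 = 559.25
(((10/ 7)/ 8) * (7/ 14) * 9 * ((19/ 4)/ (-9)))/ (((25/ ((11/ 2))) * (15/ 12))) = -209/ 2800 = -0.07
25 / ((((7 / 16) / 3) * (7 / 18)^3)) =6998400 / 2401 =2914.79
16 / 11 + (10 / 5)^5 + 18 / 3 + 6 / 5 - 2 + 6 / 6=2181 / 55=39.65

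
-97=-97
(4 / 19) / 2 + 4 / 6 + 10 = 614 / 57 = 10.77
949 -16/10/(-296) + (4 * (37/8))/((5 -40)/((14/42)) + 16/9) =326140023/343730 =948.83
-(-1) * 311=311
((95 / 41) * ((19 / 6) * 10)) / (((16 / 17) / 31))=4756175 / 1968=2416.76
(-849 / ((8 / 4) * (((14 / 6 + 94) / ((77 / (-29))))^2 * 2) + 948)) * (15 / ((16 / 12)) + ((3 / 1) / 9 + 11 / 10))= -11491985043 / 6631017440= -1.73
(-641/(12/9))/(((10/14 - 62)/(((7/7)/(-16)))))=-4487/9152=-0.49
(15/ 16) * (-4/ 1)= -3.75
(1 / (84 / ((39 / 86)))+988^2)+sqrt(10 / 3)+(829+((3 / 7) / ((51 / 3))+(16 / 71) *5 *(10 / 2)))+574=sqrt(30) / 3+405887686685 / 415208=977554.49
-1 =-1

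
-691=-691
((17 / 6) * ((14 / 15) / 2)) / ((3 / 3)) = 119 / 90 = 1.32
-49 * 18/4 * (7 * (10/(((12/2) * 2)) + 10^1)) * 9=-601965/4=-150491.25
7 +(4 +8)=19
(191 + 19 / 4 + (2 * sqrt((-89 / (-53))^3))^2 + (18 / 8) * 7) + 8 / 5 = 345455647 / 1488770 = 232.04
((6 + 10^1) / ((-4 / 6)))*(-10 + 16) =-144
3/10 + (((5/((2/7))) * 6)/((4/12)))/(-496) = -831/2480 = -0.34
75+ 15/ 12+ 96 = 689/ 4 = 172.25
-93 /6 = -31 /2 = -15.50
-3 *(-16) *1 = 48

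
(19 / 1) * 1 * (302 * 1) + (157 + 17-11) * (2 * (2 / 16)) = 5778.75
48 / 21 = 16 / 7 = 2.29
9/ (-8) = -9/ 8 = -1.12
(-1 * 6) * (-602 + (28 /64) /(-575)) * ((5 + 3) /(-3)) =-5538407 /575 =-9632.01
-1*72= -72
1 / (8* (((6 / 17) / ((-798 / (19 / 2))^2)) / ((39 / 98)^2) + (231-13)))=77571 / 135284020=0.00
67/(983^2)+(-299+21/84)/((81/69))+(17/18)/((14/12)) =-185317752635/730514484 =-253.68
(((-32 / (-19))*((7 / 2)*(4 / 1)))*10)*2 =8960 / 19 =471.58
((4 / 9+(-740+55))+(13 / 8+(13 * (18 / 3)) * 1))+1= -43483 / 72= -603.93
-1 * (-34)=34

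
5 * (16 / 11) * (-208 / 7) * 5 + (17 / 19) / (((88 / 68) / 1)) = -3159577 / 2926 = -1079.83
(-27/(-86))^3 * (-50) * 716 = -88081425/79507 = -1107.84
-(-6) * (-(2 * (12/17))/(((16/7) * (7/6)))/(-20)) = 27/170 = 0.16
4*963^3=3572225388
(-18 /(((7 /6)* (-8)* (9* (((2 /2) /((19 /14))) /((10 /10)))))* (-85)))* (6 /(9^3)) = -19 /674730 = -0.00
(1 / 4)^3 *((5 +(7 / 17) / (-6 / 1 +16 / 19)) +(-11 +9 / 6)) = -545 / 7616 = -0.07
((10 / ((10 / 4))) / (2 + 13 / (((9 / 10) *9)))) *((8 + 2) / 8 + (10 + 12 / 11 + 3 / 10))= 225261 / 16060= 14.03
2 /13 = 0.15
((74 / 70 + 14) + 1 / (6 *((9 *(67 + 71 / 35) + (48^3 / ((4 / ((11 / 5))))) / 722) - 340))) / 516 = 14602975609 / 500420783520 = 0.03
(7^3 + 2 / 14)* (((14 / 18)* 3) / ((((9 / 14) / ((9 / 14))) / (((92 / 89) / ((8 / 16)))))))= 441968 / 267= 1655.31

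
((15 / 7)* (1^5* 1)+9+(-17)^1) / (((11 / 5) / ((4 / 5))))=-164 / 77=-2.13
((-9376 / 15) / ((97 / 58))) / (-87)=18752 / 4365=4.30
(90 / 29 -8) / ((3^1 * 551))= -142 / 47937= -0.00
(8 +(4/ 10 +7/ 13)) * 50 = 5810/ 13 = 446.92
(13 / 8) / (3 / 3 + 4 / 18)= 117 / 88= 1.33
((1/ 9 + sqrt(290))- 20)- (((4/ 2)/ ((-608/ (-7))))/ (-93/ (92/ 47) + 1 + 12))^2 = -10422398743289/ 524031210000 + sqrt(290) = -2.86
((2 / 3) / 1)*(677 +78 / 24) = 907 / 2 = 453.50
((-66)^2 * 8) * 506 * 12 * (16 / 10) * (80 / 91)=297631023.82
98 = 98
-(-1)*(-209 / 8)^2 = 43681 / 64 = 682.52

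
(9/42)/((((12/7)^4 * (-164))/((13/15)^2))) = -57967/510105600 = -0.00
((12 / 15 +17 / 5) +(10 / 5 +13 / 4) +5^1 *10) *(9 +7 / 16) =179539 / 320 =561.06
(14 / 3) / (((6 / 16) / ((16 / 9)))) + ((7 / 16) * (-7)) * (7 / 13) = 344953 / 16848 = 20.47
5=5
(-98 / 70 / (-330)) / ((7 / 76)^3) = 219488 / 40425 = 5.43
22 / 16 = 1.38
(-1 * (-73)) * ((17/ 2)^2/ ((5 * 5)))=21097/ 100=210.97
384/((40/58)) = 2784/5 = 556.80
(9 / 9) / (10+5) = 1 / 15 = 0.07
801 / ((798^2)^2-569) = 801 / 405519333847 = 0.00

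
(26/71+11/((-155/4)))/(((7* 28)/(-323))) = -146319/1078490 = -0.14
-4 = -4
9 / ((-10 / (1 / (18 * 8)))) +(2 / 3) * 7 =2237 / 480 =4.66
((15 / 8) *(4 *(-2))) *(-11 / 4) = 165 / 4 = 41.25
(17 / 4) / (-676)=-17 / 2704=-0.01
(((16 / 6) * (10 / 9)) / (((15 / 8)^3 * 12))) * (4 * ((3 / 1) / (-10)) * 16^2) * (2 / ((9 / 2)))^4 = -268435456 / 597871125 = -0.45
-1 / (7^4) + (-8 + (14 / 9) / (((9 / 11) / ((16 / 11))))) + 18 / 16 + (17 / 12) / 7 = -6079637 / 1555848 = -3.91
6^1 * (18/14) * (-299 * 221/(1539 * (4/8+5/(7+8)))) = -264316/665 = -397.47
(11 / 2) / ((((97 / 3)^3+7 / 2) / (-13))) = -3861 / 1825535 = -0.00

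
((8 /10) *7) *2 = 11.20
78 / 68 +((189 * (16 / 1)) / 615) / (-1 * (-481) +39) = 523959 / 453050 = 1.16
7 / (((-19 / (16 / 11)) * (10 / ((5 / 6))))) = -28 / 627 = -0.04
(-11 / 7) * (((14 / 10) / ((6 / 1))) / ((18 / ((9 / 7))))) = -11 / 420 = -0.03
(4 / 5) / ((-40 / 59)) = -59 / 50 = -1.18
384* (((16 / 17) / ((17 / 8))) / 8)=6144 / 289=21.26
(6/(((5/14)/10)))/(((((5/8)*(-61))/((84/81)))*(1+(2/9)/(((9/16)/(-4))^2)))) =-1016064/2720905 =-0.37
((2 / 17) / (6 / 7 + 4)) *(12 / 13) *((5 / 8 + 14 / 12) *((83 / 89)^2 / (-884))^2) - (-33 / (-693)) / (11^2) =-368377381261588583 / 936139159180783862304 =-0.00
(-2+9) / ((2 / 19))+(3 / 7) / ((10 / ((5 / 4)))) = 3727 / 56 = 66.55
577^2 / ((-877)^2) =332929 / 769129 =0.43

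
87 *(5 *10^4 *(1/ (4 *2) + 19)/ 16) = 41596875/ 8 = 5199609.38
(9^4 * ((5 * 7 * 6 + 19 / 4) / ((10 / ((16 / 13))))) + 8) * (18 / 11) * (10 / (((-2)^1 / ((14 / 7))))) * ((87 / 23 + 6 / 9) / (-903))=13842406504 / 989989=13982.38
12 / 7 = 1.71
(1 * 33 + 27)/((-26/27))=-810/13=-62.31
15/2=7.50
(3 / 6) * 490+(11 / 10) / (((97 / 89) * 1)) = 238629 / 970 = 246.01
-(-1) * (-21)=-21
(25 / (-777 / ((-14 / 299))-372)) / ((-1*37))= -10 / 240093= -0.00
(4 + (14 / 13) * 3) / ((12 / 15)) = 235 / 26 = 9.04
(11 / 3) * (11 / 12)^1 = 121 / 36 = 3.36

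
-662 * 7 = -4634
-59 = -59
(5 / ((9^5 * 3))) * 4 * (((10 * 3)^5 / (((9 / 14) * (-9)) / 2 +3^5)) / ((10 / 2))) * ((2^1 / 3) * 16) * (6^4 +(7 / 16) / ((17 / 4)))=7896896000000 / 249954417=31593.34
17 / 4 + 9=53 / 4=13.25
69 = 69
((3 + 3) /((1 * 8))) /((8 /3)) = 9 /32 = 0.28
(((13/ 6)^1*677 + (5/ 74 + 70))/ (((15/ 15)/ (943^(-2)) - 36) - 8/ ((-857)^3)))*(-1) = -107377010794628/ 62125693233542787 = -0.00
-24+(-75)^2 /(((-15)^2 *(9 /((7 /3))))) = -473 /27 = -17.52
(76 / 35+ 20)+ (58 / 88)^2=22.61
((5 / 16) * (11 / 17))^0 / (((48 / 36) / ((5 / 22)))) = 15 / 88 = 0.17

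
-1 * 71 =-71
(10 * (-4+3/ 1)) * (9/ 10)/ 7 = -9/ 7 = -1.29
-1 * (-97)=97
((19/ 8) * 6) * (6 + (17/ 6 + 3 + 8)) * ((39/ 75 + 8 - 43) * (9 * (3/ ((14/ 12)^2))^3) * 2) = -789157289952/ 420175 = -1878163.36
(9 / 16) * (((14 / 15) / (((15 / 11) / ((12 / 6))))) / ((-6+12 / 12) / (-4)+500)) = 77 / 50125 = 0.00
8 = 8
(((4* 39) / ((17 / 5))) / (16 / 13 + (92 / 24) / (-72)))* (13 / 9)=6327360 / 112421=56.28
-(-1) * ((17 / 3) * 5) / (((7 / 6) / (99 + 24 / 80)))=2411.57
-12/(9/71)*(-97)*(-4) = -110192/3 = -36730.67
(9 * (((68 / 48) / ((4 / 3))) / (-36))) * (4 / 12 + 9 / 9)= -17 / 48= -0.35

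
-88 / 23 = -3.83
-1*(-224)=224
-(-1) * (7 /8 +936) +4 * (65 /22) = 83485 /88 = 948.69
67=67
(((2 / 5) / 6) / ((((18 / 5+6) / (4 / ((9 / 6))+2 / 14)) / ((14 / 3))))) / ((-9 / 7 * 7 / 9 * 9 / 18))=-59 / 324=-0.18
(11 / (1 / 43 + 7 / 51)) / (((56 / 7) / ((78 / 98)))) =85527 / 12544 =6.82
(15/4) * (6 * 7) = 315/2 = 157.50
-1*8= -8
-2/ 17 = -0.12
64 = 64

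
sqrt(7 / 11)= sqrt(77) / 11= 0.80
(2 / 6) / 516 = 1 / 1548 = 0.00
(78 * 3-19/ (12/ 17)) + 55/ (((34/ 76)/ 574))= 14438165/ 204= 70775.32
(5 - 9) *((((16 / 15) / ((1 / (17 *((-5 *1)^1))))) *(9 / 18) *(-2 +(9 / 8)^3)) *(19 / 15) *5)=-95285 / 144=-661.70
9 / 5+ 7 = 44 / 5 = 8.80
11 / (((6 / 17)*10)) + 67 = 4207 / 60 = 70.12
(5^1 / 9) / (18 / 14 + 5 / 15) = 35 / 102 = 0.34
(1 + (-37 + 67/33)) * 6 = -2242/11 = -203.82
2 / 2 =1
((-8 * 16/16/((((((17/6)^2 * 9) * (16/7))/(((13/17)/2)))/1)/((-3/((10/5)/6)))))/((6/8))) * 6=6552/4913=1.33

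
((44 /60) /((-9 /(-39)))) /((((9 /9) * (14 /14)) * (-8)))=-143 /360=-0.40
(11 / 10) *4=22 / 5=4.40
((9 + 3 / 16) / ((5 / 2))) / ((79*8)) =147 / 25280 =0.01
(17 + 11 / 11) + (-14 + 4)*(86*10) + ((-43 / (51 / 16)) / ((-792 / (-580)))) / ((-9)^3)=-31587897742 / 3680721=-8581.99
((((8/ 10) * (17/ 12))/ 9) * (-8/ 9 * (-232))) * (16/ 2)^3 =16154624/ 1215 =13295.99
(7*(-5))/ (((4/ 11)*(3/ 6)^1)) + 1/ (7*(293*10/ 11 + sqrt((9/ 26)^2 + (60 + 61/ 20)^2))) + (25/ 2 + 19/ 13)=-8900433688678037/ 49851790676961-31460*sqrt(268738549)/ 3834753128997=-178.54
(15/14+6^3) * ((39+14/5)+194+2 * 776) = 3880803/10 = 388080.30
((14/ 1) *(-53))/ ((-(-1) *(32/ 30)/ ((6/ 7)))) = -596.25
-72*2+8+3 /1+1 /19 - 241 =-7105 /19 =-373.95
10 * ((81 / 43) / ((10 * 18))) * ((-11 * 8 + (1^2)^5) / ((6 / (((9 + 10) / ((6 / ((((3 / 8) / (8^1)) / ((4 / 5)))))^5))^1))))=-0.00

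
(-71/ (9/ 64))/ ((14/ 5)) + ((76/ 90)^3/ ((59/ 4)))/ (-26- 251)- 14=-2025720472166/ 10424791125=-194.32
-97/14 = -6.93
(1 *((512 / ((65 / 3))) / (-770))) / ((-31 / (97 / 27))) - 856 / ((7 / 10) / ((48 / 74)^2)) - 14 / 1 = -5051646345842 / 9558323775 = -528.51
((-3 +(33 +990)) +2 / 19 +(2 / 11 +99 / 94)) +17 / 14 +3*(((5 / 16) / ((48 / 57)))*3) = 18058630399 / 17602816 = 1025.89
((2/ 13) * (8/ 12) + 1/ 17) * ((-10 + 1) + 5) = -428/ 663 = -0.65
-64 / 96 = -2 / 3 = -0.67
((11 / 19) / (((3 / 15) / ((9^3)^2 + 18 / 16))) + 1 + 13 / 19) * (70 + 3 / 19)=311701776403 / 2888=107929977.98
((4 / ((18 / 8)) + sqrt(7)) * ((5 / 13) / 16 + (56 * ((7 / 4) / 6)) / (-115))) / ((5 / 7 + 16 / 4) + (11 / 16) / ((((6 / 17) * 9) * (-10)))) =-2133684 * sqrt(7) / 84859489 - 3793216 / 84859489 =-0.11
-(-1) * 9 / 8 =9 / 8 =1.12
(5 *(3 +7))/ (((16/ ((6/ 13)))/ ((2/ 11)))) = 75/ 286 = 0.26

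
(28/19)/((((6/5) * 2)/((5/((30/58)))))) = 1015/171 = 5.94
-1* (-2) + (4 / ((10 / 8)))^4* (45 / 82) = 305162 / 5125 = 59.54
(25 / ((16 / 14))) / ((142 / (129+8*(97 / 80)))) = 48545 / 2272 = 21.37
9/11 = 0.82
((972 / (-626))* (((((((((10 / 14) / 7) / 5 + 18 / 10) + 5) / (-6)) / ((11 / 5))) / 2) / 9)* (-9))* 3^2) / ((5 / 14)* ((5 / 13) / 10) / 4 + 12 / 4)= -126688536 / 105393673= -1.20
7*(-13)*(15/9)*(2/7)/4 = -65/6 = -10.83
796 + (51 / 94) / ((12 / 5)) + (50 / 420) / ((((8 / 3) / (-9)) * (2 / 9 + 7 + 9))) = 611915729 / 768544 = 796.20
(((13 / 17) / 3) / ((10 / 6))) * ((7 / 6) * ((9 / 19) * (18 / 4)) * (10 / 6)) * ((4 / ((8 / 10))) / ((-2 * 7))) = -585 / 2584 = -0.23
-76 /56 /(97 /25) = -475 /1358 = -0.35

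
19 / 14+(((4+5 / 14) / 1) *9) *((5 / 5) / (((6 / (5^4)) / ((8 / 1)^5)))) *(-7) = -13117439981 / 14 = -936959998.64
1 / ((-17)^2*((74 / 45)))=0.00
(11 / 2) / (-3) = -11 / 6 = -1.83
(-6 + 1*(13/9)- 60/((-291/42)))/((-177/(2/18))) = -3583/1390689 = -0.00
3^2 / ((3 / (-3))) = -9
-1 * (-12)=12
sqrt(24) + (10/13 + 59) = 2 * sqrt(6) + 777/13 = 64.67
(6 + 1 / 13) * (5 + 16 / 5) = 3239 / 65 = 49.83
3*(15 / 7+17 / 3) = 164 / 7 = 23.43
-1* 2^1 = -2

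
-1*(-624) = 624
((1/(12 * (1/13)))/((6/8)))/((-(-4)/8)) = 26/9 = 2.89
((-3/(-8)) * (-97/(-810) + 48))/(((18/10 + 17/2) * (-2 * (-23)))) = 38977/1023408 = 0.04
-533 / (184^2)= -533 / 33856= -0.02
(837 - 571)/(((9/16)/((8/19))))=1792/9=199.11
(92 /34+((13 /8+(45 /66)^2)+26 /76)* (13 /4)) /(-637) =-13269237 /796667872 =-0.02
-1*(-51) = 51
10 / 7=1.43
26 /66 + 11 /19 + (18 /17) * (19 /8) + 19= 958781 /42636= 22.49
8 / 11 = 0.73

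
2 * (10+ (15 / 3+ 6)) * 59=2478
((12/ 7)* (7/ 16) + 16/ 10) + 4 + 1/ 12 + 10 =493/ 30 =16.43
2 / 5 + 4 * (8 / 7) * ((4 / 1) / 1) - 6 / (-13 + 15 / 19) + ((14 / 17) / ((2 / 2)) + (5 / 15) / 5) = 4155133 / 207060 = 20.07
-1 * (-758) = 758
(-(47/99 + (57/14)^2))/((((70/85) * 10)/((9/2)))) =-5624671/603680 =-9.32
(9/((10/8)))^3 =373.25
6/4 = 3/2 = 1.50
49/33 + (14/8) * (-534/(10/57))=-3514609/660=-5325.17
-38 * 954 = -36252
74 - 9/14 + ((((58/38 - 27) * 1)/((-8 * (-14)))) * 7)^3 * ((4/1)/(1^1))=43952617/768208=57.21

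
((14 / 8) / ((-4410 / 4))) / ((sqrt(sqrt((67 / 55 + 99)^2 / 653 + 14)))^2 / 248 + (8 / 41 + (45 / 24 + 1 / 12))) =-131937043606940 / 178977491203681779 + 2292884 * sqrt(37897961182) / 59659163734560593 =-0.00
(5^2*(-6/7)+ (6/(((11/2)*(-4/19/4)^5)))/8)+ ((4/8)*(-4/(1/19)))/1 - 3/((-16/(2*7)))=-208027307/616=-337706.67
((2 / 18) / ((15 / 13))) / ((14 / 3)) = 13 / 630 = 0.02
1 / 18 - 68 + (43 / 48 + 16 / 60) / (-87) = -1418959 / 20880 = -67.96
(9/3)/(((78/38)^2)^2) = 130321/771147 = 0.17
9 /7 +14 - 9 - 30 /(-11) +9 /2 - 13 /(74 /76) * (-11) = 913833 /5698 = 160.38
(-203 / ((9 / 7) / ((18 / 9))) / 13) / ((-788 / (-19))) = -26999 / 46098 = -0.59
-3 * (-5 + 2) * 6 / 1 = 54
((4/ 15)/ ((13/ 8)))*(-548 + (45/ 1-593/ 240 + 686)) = 86654/ 2925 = 29.63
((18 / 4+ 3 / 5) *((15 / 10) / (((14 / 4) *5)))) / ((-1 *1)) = -153 / 350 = -0.44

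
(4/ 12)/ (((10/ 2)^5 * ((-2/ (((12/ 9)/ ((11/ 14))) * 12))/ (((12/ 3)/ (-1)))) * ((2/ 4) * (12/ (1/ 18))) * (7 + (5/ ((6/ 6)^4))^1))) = 28/ 8353125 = 0.00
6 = 6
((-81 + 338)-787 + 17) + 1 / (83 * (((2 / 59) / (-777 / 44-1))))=-3795391 / 7304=-519.63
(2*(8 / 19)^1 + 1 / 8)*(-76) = -147 / 2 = -73.50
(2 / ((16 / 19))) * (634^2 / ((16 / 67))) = 3997578.03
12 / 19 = 0.63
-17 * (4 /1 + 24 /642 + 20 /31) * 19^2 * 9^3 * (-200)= 13897639087200 /3317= 4189821853.24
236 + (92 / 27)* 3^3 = 328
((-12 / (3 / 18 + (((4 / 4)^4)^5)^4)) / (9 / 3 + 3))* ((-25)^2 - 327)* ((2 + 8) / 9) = -11920 / 21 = -567.62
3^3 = 27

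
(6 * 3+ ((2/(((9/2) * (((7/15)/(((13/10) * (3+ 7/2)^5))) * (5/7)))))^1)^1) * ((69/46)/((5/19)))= 91791451/800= 114739.31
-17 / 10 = -1.70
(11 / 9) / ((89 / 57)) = 209 / 267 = 0.78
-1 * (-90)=90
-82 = -82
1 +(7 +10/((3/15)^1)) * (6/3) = 115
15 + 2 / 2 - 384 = -368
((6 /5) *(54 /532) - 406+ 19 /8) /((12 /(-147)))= 15026459 /3040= 4942.91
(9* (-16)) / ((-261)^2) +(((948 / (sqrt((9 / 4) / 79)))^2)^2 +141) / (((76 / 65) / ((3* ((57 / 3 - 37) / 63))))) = -1469588051613894099191 / 2013354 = -729920347645716.60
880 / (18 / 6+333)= 55 / 21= 2.62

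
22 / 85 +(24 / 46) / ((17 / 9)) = 1046 / 1955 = 0.54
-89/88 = -1.01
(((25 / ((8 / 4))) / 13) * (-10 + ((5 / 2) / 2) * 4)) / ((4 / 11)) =-1375 / 104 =-13.22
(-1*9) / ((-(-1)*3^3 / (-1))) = 1 / 3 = 0.33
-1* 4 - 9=-13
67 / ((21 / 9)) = 201 / 7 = 28.71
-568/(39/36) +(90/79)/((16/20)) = -1074003/2054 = -522.88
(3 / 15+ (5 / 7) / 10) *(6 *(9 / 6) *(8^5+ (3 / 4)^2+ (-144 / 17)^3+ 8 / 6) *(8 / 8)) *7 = 432322238931 / 786080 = 549972.32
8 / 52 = 2 / 13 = 0.15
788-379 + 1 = 410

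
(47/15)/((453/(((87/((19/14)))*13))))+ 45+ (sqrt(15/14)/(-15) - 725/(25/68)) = -82680379/43035 - sqrt(210)/210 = -1921.30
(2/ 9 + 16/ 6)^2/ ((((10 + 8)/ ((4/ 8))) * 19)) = 169/ 13851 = 0.01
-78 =-78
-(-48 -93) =141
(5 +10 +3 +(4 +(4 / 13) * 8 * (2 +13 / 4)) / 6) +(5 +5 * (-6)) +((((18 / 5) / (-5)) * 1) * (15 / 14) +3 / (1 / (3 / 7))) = -5003 / 1365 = -3.67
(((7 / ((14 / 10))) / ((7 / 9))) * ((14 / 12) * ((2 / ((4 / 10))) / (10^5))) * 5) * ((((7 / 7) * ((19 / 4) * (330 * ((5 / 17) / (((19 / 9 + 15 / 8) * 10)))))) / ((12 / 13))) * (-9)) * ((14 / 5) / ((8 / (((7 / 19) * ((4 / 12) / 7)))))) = -11583 / 8921600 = -0.00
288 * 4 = 1152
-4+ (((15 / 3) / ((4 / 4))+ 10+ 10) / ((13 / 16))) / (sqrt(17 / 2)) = -4+ 400*sqrt(34) / 221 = 6.55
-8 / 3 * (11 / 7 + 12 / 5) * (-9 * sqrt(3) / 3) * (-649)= -721688 * sqrt(3) / 35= -35714.29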